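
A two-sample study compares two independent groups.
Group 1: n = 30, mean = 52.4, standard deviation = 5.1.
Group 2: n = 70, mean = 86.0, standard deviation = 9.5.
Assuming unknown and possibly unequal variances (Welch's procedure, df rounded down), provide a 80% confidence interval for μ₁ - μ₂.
(-35.50, -31.70)

Difference: x̄₁ - x̄₂ = -33.60
SE = √(s₁²/n₁ + s₂²/n₂) = √(5.1²/30 + 9.5²/70) = 1.4684
df = 92.97 → 92 (Welch–Satterthwaite, rounded down)
t* = 1.291

CI: -33.60 ± 1.291 · 1.4684 = -33.60 ± 1.90 = (-35.50, -31.70)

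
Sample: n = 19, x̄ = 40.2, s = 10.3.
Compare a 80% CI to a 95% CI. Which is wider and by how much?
95% CI is wider by 3.64

df = 18
80% CI: t* = 1.330, (37.06, 43.34), width = 2 · t* · s/√n = 6.29
95% CI: t* = 2.101, (35.24, 45.16), width = 2 · t* · s/√n = 9.93

The 95% CI is wider by 9.93 - 6.29 = 3.64.
Higher confidence requires a wider interval.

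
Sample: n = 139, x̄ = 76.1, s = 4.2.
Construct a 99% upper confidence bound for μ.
μ ≤ 76.94

Upper bound (one-sided):
t* = 2.354 (one-sided for 99%)
Upper bound = x̄ + t* · s/√n = 76.1 + 2.354 · 4.2/√139 = 76.94

We are 99% confident that μ ≤ 76.94.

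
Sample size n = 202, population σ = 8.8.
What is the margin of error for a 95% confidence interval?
Margin of error = 1.21

Margin of error = z* · σ/√n
= 1.960 · 8.8/√202
= 1.960 · 8.8/14.2127
= 1.21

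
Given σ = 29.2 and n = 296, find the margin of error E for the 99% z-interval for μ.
Margin of error = 4.37

Margin of error = z* · σ/√n
= 2.576 · 29.2/√296
= 2.576 · 29.2/17.2047
= 4.37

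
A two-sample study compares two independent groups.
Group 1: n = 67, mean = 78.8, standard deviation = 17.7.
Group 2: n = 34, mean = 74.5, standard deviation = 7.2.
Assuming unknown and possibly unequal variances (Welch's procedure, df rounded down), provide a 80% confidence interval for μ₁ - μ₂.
(1.09, 7.51)

Difference: x̄₁ - x̄₂ = 4.30
SE = √(s₁²/n₁ + s₂²/n₂) = √(17.7²/67 + 7.2²/34) = 2.4901
df = 95.71 → 95 (Welch–Satterthwaite, rounded down)
t* = 1.291

CI: 4.30 ± 1.291 · 2.4901 = 4.30 ± 3.21 = (1.09, 7.51)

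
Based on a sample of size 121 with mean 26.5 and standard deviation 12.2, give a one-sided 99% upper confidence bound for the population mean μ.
μ ≤ 29.12

Upper bound (one-sided):
t* = 2.358 (one-sided for 99%)
Upper bound = x̄ + t* · s/√n = 26.5 + 2.358 · 12.2/√121 = 29.12

We are 99% confident that μ ≤ 29.12.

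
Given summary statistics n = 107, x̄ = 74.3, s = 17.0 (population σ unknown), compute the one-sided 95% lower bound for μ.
μ ≥ 71.57

Lower bound (one-sided):
t* = 1.659 (one-sided for 95%)
Lower bound = x̄ - t* · s/√n = 74.3 - 1.659 · 17.0/√107 = 71.57

We are 95% confident that μ ≥ 71.57.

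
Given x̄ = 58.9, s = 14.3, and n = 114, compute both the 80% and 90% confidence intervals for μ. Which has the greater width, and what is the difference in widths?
90% CI is wider by 0.99

df = 113
80% CI: t* = 1.289, (57.17, 60.63), width = 2 · t* · s/√n = 3.45
90% CI: t* = 1.658, (56.68, 61.12), width = 2 · t* · s/√n = 4.44

The 90% CI is wider by 4.44 - 3.45 = 0.99.
Higher confidence requires a wider interval.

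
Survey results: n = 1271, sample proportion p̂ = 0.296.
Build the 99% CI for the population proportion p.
(0.263, 0.329)

Proportion CI:
SE = √(p̂(1-p̂)/n) = √(0.296 · 0.704 / 1271) = 0.01280

z* = 2.576
Margin = z* · SE = 2.576 · 0.01280 = 0.0330

CI: 0.296 ± 0.0330 = (0.263, 0.329)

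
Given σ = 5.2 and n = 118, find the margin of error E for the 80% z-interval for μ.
Margin of error = 0.61

Margin of error = z* · σ/√n
= 1.282 · 5.2/√118
= 1.282 · 5.2/10.8628
= 0.61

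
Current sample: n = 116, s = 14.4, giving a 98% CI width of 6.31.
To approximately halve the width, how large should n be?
n ≈ 464

CI width ∝ 1/√n
To reduce width by factor 2, need √n to grow by 2 → need 2² = 4 times as many samples.

Current: n = 116, width = 6.31
New: n = 464, width ≈ 3.12

Width reduced by factor of 6.31/3.12 = 2.02.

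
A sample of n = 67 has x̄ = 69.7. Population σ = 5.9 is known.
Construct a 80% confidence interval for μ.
(68.78, 70.62)

z-interval (σ known):
z* = 1.282 for 80% confidence

Margin of error = z* · σ/√n = 1.282 · 5.9/√67 = 0.92

CI: (69.7 - 0.92, 69.7 + 0.92) = (68.78, 70.62)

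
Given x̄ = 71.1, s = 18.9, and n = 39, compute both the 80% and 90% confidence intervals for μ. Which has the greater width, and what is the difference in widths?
90% CI is wider by 2.32

df = 38
80% CI: t* = 1.304, (67.15, 75.05), width = 2 · t* · s/√n = 7.89
90% CI: t* = 1.686, (66.00, 76.20), width = 2 · t* · s/√n = 10.21

The 90% CI is wider by 10.21 - 7.89 = 2.32.
Higher confidence requires a wider interval.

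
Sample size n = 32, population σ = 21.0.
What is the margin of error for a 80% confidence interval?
Margin of error = 4.76

Margin of error = z* · σ/√n
= 1.282 · 21.0/√32
= 1.282 · 21.0/5.6569
= 4.76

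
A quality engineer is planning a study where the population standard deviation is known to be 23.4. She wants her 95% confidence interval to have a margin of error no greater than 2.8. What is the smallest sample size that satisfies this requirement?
n ≥ 269

For margin E ≤ 2.8:
n ≥ (z* · σ / E)²
n ≥ (1.960 · 23.4 / 2.8)²
n ≥ 268.30

Minimum n = 269 (rounding up)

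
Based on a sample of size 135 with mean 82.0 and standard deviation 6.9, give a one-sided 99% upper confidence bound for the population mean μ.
μ ≤ 83.40

Upper bound (one-sided):
t* = 2.354 (one-sided for 99%)
Upper bound = x̄ + t* · s/√n = 82.0 + 2.354 · 6.9/√135 = 83.40

We are 99% confident that μ ≤ 83.40.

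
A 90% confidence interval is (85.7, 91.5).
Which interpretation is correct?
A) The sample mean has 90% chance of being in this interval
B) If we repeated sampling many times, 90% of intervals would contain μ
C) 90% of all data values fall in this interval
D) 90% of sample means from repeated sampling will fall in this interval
B

A) Wrong — x̄ is observed and sits in the interval by construction.
B) Correct — this is the frequentist long-run coverage interpretation.
C) Wrong — a CI is about the parameter μ, not individual data values.
D) Wrong — coverage applies to intervals containing μ, not to future x̄ values.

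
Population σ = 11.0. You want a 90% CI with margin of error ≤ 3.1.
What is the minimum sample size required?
n ≥ 35

For margin E ≤ 3.1:
n ≥ (z* · σ / E)²
n ≥ (1.645 · 11.0 / 3.1)²
n ≥ 34.07

Minimum n = 35 (rounding up)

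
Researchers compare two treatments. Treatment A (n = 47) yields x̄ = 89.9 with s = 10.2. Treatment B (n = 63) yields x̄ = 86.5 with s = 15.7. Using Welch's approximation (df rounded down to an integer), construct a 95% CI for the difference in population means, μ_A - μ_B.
(-1.51, 8.31)

Difference: x̄₁ - x̄₂ = 3.40
SE = √(s₁²/n₁ + s₂²/n₂) = √(10.2²/47 + 15.7²/63) = 2.4751
df = 106.19 → 106 (Welch–Satterthwaite, rounded down)
t* = 1.983

CI: 3.40 ± 1.983 · 2.4751 = 3.40 ± 4.91 = (-1.51, 8.31)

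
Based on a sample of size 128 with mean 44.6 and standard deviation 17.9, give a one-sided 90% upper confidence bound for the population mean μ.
μ ≤ 46.64

Upper bound (one-sided):
t* = 1.288 (one-sided for 90%)
Upper bound = x̄ + t* · s/√n = 44.6 + 1.288 · 17.9/√128 = 46.64

We are 90% confident that μ ≤ 46.64.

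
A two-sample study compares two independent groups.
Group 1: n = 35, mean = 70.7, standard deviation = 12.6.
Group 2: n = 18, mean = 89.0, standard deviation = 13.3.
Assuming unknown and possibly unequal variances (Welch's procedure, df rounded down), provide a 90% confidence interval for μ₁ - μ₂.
(-24.72, -11.88)

Difference: x̄₁ - x̄₂ = -18.30
SE = √(s₁²/n₁ + s₂²/n₂) = √(12.6²/35 + 13.3²/18) = 3.7899
df = 32.82 → 32 (Welch–Satterthwaite, rounded down)
t* = 1.694

CI: -18.30 ± 1.694 · 3.7899 = -18.30 ± 6.42 = (-24.72, -11.88)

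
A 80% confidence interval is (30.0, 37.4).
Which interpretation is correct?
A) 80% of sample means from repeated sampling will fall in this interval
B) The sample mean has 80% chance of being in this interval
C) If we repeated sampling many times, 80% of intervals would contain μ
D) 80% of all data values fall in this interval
C

A) Wrong — coverage applies to intervals containing μ, not to future x̄ values.
B) Wrong — x̄ is observed and sits in the interval by construction.
C) Correct — this is the frequentist long-run coverage interpretation.
D) Wrong — a CI is about the parameter μ, not individual data values.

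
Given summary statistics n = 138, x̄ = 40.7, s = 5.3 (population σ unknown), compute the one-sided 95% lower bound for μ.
μ ≥ 39.95

Lower bound (one-sided):
t* = 1.656 (one-sided for 95%)
Lower bound = x̄ - t* · s/√n = 40.7 - 1.656 · 5.3/√138 = 39.95

We are 95% confident that μ ≥ 39.95.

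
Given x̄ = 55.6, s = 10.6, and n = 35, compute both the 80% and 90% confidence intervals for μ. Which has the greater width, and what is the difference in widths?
90% CI is wider by 1.38

df = 34
80% CI: t* = 1.307, (53.26, 57.94), width = 2 · t* · s/√n = 4.68
90% CI: t* = 1.691, (52.57, 58.63), width = 2 · t* · s/√n = 6.06

The 90% CI is wider by 6.06 - 4.68 = 1.38.
Higher confidence requires a wider interval.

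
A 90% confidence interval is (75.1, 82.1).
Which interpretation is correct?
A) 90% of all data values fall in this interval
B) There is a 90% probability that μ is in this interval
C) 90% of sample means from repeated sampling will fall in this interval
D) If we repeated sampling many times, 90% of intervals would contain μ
D

A) Wrong — a CI is about the parameter μ, not individual data values.
B) Wrong — μ is fixed; the randomness lives in the interval, not in μ.
C) Wrong — coverage applies to intervals containing μ, not to future x̄ values.
D) Correct — this is the frequentist long-run coverage interpretation.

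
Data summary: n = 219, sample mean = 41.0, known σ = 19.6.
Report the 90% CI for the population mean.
(38.82, 43.18)

z-interval (σ known):
z* = 1.645 for 90% confidence

Margin of error = z* · σ/√n = 1.645 · 19.6/√219 = 2.18

CI: (41.0 - 2.18, 41.0 + 2.18) = (38.82, 43.18)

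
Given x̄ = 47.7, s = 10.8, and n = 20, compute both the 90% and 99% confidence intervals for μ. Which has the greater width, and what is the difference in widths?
99% CI is wider by 5.47

df = 19
90% CI: t* = 1.729, (43.52, 51.88), width = 2 · t* · s/√n = 8.35
99% CI: t* = 2.861, (40.79, 54.61), width = 2 · t* · s/√n = 13.82

The 99% CI is wider by 13.82 - 8.35 = 5.47.
Higher confidence requires a wider interval.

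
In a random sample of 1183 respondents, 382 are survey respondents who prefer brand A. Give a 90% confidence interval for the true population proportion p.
(0.301, 0.345)

Proportion CI:
p̂ = 382/1183 = 0.32291
SE = √(p̂(1-p̂)/n) = √(0.32291 · 0.67709 / 1183) = 0.01359

z* = 1.645
Margin = z* · SE = 1.645 · 0.01359 = 0.0224

CI: 0.32291 ± 0.0224 = (0.301, 0.345)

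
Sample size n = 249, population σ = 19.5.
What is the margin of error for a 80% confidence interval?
Margin of error = 1.58

Margin of error = z* · σ/√n
= 1.282 · 19.5/√249
= 1.282 · 19.5/15.7797
= 1.58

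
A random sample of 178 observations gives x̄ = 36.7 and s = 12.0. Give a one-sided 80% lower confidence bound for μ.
μ ≥ 35.94

Lower bound (one-sided):
t* = 0.844 (one-sided for 80%)
Lower bound = x̄ - t* · s/√n = 36.7 - 0.844 · 12.0/√178 = 35.94

We are 80% confident that μ ≥ 35.94.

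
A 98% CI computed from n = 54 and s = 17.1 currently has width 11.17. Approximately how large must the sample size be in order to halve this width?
n ≈ 216

CI width ∝ 1/√n
To reduce width by factor 2, need √n to grow by 2 → need 2² = 4 times as many samples.

Current: n = 54, width = 11.17
New: n = 216, width ≈ 5.45

Width reduced by factor of 11.17/5.45 = 2.05.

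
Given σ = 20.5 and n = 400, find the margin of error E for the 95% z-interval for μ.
Margin of error = 2.01

Margin of error = z* · σ/√n
= 1.960 · 20.5/√400
= 1.960 · 20.5/20.0000
= 2.01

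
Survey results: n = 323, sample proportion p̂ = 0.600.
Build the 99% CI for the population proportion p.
(0.530, 0.670)

Proportion CI:
SE = √(p̂(1-p̂)/n) = √(0.600 · 0.400 / 323) = 0.02726

z* = 2.576
Margin = z* · SE = 2.576 · 0.02726 = 0.0702

CI: 0.600 ± 0.0702 = (0.530, 0.670)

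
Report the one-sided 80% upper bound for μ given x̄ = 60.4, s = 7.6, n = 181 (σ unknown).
μ ≤ 60.88

Upper bound (one-sided):
t* = 0.844 (one-sided for 80%)
Upper bound = x̄ + t* · s/√n = 60.4 + 0.844 · 7.6/√181 = 60.88

We are 80% confident that μ ≤ 60.88.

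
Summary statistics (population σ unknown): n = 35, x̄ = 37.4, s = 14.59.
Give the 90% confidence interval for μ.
(33.23, 41.57)

t-interval (σ unknown):
df = n - 1 = 34
t* = 1.691 for 90% confidence

Margin of error = t* · s/√n = 1.691 · 14.59/√35 = 4.17

CI: (33.23, 41.57)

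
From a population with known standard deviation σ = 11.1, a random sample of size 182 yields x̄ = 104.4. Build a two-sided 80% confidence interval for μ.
(103.35, 105.45)

z-interval (σ known):
z* = 1.282 for 80% confidence

Margin of error = z* · σ/√n = 1.282 · 11.1/√182 = 1.05

CI: (104.4 - 1.05, 104.4 + 1.05) = (103.35, 105.45)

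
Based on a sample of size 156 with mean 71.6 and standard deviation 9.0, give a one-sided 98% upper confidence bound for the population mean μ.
μ ≤ 73.09

Upper bound (one-sided):
t* = 2.071 (one-sided for 98%)
Upper bound = x̄ + t* · s/√n = 71.6 + 2.071 · 9.0/√156 = 73.09

We are 98% confident that μ ≤ 73.09.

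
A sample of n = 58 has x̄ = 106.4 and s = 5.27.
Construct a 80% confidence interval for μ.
(105.50, 107.30)

t-interval (σ unknown):
df = n - 1 = 57
t* = 1.297 for 80% confidence

Margin of error = t* · s/√n = 1.297 · 5.27/√58 = 0.90

CI: (105.50, 107.30)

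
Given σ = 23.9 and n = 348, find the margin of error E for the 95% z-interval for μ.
Margin of error = 2.51

Margin of error = z* · σ/√n
= 1.960 · 23.9/√348
= 1.960 · 23.9/18.6548
= 2.51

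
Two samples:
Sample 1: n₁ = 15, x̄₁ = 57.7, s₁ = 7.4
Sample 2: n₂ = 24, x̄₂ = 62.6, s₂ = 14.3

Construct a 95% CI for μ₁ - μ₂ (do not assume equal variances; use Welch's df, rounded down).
(-11.98, 2.18)

Difference: x̄₁ - x̄₂ = -4.90
SE = √(s₁²/n₁ + s₂²/n₂) = √(7.4²/15 + 14.3²/24) = 3.4887
df = 36.06 → 36 (Welch–Satterthwaite, rounded down)
t* = 2.028

CI: -4.90 ± 2.028 · 3.4887 = -4.90 ± 7.08 = (-11.98, 2.18)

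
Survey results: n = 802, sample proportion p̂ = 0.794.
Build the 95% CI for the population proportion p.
(0.766, 0.822)

Proportion CI:
SE = √(p̂(1-p̂)/n) = √(0.794 · 0.206 / 802) = 0.01428

z* = 1.960
Margin = z* · SE = 1.960 · 0.01428 = 0.0280

CI: 0.794 ± 0.0280 = (0.766, 0.822)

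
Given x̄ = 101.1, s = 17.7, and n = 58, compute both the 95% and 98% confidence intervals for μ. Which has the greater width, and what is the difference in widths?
98% CI is wider by 1.82

df = 57
95% CI: t* = 2.002, (96.45, 105.75), width = 2 · t* · s/√n = 9.31
98% CI: t* = 2.394, (95.54, 106.66), width = 2 · t* · s/√n = 11.13

The 98% CI is wider by 11.13 - 9.31 = 1.82.
Higher confidence requires a wider interval.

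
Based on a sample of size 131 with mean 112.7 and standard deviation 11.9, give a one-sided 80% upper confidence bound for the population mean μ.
μ ≤ 113.58

Upper bound (one-sided):
t* = 0.844 (one-sided for 80%)
Upper bound = x̄ + t* · s/√n = 112.7 + 0.844 · 11.9/√131 = 113.58

We are 80% confident that μ ≤ 113.58.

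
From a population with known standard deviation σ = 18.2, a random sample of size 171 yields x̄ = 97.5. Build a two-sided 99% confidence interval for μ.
(93.91, 101.09)

z-interval (σ known):
z* = 2.576 for 99% confidence

Margin of error = z* · σ/√n = 2.576 · 18.2/√171 = 3.59

CI: (97.5 - 3.59, 97.5 + 3.59) = (93.91, 101.09)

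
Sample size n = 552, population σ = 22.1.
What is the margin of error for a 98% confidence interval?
Margin of error = 2.19

Margin of error = z* · σ/√n
= 2.326 · 22.1/√552
= 2.326 · 22.1/23.4947
= 2.19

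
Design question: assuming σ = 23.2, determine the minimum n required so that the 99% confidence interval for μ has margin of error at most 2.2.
n ≥ 738

For margin E ≤ 2.2:
n ≥ (z* · σ / E)²
n ≥ (2.576 · 23.2 / 2.2)²
n ≥ 737.94

Minimum n = 738 (rounding up)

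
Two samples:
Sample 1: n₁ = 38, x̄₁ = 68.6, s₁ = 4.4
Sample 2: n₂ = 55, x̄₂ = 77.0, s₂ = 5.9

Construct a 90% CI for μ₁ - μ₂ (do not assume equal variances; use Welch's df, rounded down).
(-10.18, -6.62)

Difference: x̄₁ - x̄₂ = -8.40
SE = √(s₁²/n₁ + s₂²/n₂) = √(4.4²/38 + 5.9²/55) = 1.0688
df = 90.42 → 90 (Welch–Satterthwaite, rounded down)
t* = 1.662

CI: -8.40 ± 1.662 · 1.0688 = -8.40 ± 1.78 = (-10.18, -6.62)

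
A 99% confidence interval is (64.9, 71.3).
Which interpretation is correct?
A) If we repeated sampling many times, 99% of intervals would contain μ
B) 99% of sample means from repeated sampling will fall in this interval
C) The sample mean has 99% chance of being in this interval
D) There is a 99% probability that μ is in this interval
A

A) Correct — this is the frequentist long-run coverage interpretation.
B) Wrong — coverage applies to intervals containing μ, not to future x̄ values.
C) Wrong — x̄ is observed and sits in the interval by construction.
D) Wrong — μ is fixed; the randomness lives in the interval, not in μ.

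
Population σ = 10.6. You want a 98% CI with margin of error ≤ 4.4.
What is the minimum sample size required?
n ≥ 32

For margin E ≤ 4.4:
n ≥ (z* · σ / E)²
n ≥ (2.326 · 10.6 / 4.4)²
n ≥ 31.40

Minimum n = 32 (rounding up)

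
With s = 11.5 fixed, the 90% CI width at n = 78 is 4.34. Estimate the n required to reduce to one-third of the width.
n ≈ 702

CI width ∝ 1/√n
To reduce width by factor 3, need √n to grow by 3 → need 3² = 9 times as many samples.

Current: n = 78, width = 4.34
New: n = 702, width ≈ 1.43

Width reduced by factor of 4.34/1.43 = 3.03.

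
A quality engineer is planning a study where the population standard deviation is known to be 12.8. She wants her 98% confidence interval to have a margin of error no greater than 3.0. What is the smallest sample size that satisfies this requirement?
n ≥ 99

For margin E ≤ 3.0:
n ≥ (z* · σ / E)²
n ≥ (2.326 · 12.8 / 3.0)²
n ≥ 98.49

Minimum n = 99 (rounding up)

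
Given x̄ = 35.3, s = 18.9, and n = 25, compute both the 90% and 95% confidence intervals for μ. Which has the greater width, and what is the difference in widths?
95% CI is wider by 2.66

df = 24
90% CI: t* = 1.711, (28.83, 41.77), width = 2 · t* · s/√n = 12.94
95% CI: t* = 2.064, (27.50, 43.10), width = 2 · t* · s/√n = 15.60

The 95% CI is wider by 15.60 - 12.94 = 2.66.
Higher confidence requires a wider interval.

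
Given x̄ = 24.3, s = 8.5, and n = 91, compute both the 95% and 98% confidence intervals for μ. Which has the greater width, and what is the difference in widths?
98% CI is wider by 0.68

df = 90
95% CI: t* = 1.987, (22.53, 26.07), width = 2 · t* · s/√n = 3.54
98% CI: t* = 2.368, (22.19, 26.41), width = 2 · t* · s/√n = 4.22

The 98% CI is wider by 4.22 - 3.54 = 0.68.
Higher confidence requires a wider interval.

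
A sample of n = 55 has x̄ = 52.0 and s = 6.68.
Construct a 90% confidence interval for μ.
(50.49, 53.51)

t-interval (σ unknown):
df = n - 1 = 54
t* = 1.674 for 90% confidence

Margin of error = t* · s/√n = 1.674 · 6.68/√55 = 1.51

CI: (50.49, 53.51)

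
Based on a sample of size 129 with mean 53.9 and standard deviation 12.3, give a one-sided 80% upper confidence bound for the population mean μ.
μ ≤ 54.81

Upper bound (one-sided):
t* = 0.844 (one-sided for 80%)
Upper bound = x̄ + t* · s/√n = 53.9 + 0.844 · 12.3/√129 = 54.81

We are 80% confident that μ ≤ 54.81.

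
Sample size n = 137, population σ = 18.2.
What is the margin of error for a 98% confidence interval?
Margin of error = 3.62

Margin of error = z* · σ/√n
= 2.326 · 18.2/√137
= 2.326 · 18.2/11.7047
= 3.62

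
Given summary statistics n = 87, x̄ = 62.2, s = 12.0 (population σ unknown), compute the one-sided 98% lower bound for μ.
μ ≥ 59.52

Lower bound (one-sided):
t* = 2.085 (one-sided for 98%)
Lower bound = x̄ - t* · s/√n = 62.2 - 2.085 · 12.0/√87 = 59.52

We are 98% confident that μ ≥ 59.52.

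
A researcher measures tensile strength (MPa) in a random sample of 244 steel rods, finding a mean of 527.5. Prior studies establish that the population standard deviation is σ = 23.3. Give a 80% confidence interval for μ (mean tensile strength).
(525.59, 529.41)

z-interval (σ known):
z* = 1.282 for 80% confidence

Margin of error = z* · σ/√n = 1.282 · 23.3/√244 = 1.91

CI: (527.5 - 1.91, 527.5 + 1.91) = (525.59, 529.41)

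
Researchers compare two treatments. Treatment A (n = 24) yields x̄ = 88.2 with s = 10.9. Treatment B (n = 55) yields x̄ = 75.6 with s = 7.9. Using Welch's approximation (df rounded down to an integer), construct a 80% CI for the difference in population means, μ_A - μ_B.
(9.37, 15.83)

Difference: x̄₁ - x̄₂ = 12.60
SE = √(s₁²/n₁ + s₂²/n₂) = √(10.9²/24 + 7.9²/55) = 2.4668
df = 33.99 → 33 (Welch–Satterthwaite, rounded down)
t* = 1.308

CI: 12.60 ± 1.308 · 2.4668 = 12.60 ± 3.23 = (9.37, 15.83)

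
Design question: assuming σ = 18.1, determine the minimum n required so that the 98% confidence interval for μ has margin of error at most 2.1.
n ≥ 402

For margin E ≤ 2.1:
n ≥ (z* · σ / E)²
n ≥ (2.326 · 18.1 / 2.1)²
n ≥ 401.92

Minimum n = 402 (rounding up)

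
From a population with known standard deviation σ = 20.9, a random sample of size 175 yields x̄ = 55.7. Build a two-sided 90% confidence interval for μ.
(53.10, 58.30)

z-interval (σ known):
z* = 1.645 for 90% confidence

Margin of error = z* · σ/√n = 1.645 · 20.9/√175 = 2.60

CI: (55.7 - 2.60, 55.7 + 2.60) = (53.10, 58.30)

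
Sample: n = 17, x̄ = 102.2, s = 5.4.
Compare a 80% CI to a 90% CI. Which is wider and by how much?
90% CI is wider by 1.07

df = 16
80% CI: t* = 1.337, (100.45, 103.95), width = 2 · t* · s/√n = 3.50
90% CI: t* = 1.746, (99.91, 104.49), width = 2 · t* · s/√n = 4.57

The 90% CI is wider by 4.57 - 3.50 = 1.07.
Higher confidence requires a wider interval.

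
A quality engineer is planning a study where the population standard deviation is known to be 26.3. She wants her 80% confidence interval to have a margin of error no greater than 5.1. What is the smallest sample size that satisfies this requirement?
n ≥ 44

For margin E ≤ 5.1:
n ≥ (z* · σ / E)²
n ≥ (1.282 · 26.3 / 5.1)²
n ≥ 43.71

Minimum n = 44 (rounding up)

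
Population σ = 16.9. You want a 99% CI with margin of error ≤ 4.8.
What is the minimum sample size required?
n ≥ 83

For margin E ≤ 4.8:
n ≥ (z* · σ / E)²
n ≥ (2.576 · 16.9 / 4.8)²
n ≥ 82.26

Minimum n = 83 (rounding up)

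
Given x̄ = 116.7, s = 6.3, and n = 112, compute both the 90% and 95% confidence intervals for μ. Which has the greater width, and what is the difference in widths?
95% CI is wider by 0.38

df = 111
90% CI: t* = 1.659, (115.71, 117.69), width = 2 · t* · s/√n = 1.98
95% CI: t* = 1.982, (115.52, 117.88), width = 2 · t* · s/√n = 2.36

The 95% CI is wider by 2.36 - 1.98 = 0.38.
Higher confidence requires a wider interval.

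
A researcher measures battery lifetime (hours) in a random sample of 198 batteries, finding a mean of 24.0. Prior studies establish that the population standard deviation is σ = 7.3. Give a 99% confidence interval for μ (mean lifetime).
(22.66, 25.34)

z-interval (σ known):
z* = 2.576 for 99% confidence

Margin of error = z* · σ/√n = 2.576 · 7.3/√198 = 1.34

CI: (24.0 - 1.34, 24.0 + 1.34) = (22.66, 25.34)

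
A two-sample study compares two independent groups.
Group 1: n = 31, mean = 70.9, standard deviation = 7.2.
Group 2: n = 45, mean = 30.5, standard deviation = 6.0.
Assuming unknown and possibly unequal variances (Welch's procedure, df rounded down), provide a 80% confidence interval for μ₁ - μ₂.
(38.36, 42.44)

Difference: x̄₁ - x̄₂ = 40.40
SE = √(s₁²/n₁ + s₂²/n₂) = √(7.2²/31 + 6.0²/45) = 1.5723
df = 56.72 → 56 (Welch–Satterthwaite, rounded down)
t* = 1.297

CI: 40.40 ± 1.297 · 1.5723 = 40.40 ± 2.04 = (38.36, 42.44)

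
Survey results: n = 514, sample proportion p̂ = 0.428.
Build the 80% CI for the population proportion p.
(0.400, 0.456)

Proportion CI:
SE = √(p̂(1-p̂)/n) = √(0.428 · 0.572 / 514) = 0.02182

z* = 1.282
Margin = z* · SE = 1.282 · 0.02182 = 0.0280

CI: 0.428 ± 0.0280 = (0.400, 0.456)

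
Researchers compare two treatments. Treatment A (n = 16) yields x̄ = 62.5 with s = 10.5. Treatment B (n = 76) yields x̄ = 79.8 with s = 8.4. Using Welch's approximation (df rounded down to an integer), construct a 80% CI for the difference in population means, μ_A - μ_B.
(-21.01, -13.59)

Difference: x̄₁ - x̄₂ = -17.30
SE = √(s₁²/n₁ + s₂²/n₂) = √(10.5²/16 + 8.4²/76) = 2.7963
df = 19.24 → 19 (Welch–Satterthwaite, rounded down)
t* = 1.328

CI: -17.30 ± 1.328 · 2.7963 = -17.30 ± 3.71 = (-21.01, -13.59)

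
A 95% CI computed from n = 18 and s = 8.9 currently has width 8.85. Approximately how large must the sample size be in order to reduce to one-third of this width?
n ≈ 162

CI width ∝ 1/√n
To reduce width by factor 3, need √n to grow by 3 → need 3² = 9 times as many samples.

Current: n = 18, width = 8.85
New: n = 162, width ≈ 2.76

Width reduced by factor of 8.85/2.76 = 3.21.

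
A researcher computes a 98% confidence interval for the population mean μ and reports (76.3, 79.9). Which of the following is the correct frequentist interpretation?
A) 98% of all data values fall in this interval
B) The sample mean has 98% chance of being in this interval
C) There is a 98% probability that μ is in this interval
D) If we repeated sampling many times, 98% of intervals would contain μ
D

A) Wrong — a CI is about the parameter μ, not individual data values.
B) Wrong — x̄ is observed and sits in the interval by construction.
C) Wrong — μ is fixed; the randomness lives in the interval, not in μ.
D) Correct — this is the frequentist long-run coverage interpretation.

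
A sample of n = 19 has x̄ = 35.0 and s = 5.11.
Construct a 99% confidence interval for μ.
(31.63, 38.37)

t-interval (σ unknown):
df = n - 1 = 18
t* = 2.878 for 99% confidence

Margin of error = t* · s/√n = 2.878 · 5.11/√19 = 3.37

CI: (31.63, 38.37)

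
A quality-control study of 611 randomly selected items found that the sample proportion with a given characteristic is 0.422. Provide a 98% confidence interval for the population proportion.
(0.376, 0.468)

Proportion CI:
SE = √(p̂(1-p̂)/n) = √(0.422 · 0.578 / 611) = 0.01998

z* = 2.326
Margin = z* · SE = 2.326 · 0.01998 = 0.0465

CI: 0.422 ± 0.0465 = (0.376, 0.468)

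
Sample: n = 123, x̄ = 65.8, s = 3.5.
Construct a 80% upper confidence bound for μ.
μ ≤ 66.07

Upper bound (one-sided):
t* = 0.845 (one-sided for 80%)
Upper bound = x̄ + t* · s/√n = 65.8 + 0.845 · 3.5/√123 = 66.07

We are 80% confident that μ ≤ 66.07.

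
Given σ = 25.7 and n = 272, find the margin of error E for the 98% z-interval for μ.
Margin of error = 3.62

Margin of error = z* · σ/√n
= 2.326 · 25.7/√272
= 2.326 · 25.7/16.4924
= 3.62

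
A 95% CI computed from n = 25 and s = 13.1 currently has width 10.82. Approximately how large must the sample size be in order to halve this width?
n ≈ 100

CI width ∝ 1/√n
To reduce width by factor 2, need √n to grow by 2 → need 2² = 4 times as many samples.

Current: n = 25, width = 10.82
New: n = 100, width ≈ 5.20

Width reduced by factor of 10.82/5.20 = 2.08.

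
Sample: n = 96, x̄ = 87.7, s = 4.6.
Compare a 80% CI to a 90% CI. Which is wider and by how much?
90% CI is wider by 0.35

df = 95
80% CI: t* = 1.291, (87.09, 88.31), width = 2 · t* · s/√n = 1.21
90% CI: t* = 1.661, (86.92, 88.48), width = 2 · t* · s/√n = 1.56

The 90% CI is wider by 1.56 - 1.21 = 0.35.
Higher confidence requires a wider interval.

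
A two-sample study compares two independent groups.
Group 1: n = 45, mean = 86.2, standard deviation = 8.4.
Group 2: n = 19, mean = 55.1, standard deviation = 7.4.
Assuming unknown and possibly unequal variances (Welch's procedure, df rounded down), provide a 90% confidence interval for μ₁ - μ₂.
(27.54, 34.66)

Difference: x̄₁ - x̄₂ = 31.10
SE = √(s₁²/n₁ + s₂²/n₂) = √(8.4²/45 + 7.4²/19) = 2.1095
df = 38.28 → 38 (Welch–Satterthwaite, rounded down)
t* = 1.686

CI: 31.10 ± 1.686 · 2.1095 = 31.10 ± 3.56 = (27.54, 34.66)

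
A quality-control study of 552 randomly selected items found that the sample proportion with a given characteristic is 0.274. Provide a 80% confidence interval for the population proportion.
(0.250, 0.298)

Proportion CI:
SE = √(p̂(1-p̂)/n) = √(0.274 · 0.726 / 552) = 0.01898

z* = 1.282
Margin = z* · SE = 1.282 · 0.01898 = 0.0243

CI: 0.274 ± 0.0243 = (0.250, 0.298)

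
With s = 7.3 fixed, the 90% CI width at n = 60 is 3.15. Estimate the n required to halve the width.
n ≈ 240

CI width ∝ 1/√n
To reduce width by factor 2, need √n to grow by 2 → need 2² = 4 times as many samples.

Current: n = 60, width = 3.15
New: n = 240, width ≈ 1.56

Width reduced by factor of 3.15/1.56 = 2.02.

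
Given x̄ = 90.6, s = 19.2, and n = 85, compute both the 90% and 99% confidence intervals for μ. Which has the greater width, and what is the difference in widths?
99% CI is wider by 4.05

df = 84
90% CI: t* = 1.663, (87.14, 94.06), width = 2 · t* · s/√n = 6.93
99% CI: t* = 2.636, (85.11, 96.09), width = 2 · t* · s/√n = 10.98

The 99% CI is wider by 10.98 - 6.93 = 4.05.
Higher confidence requires a wider interval.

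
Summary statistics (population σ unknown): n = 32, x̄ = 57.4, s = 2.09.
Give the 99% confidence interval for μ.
(56.39, 58.41)

t-interval (σ unknown):
df = n - 1 = 31
t* = 2.744 for 99% confidence

Margin of error = t* · s/√n = 2.744 · 2.09/√32 = 1.01

CI: (56.39, 58.41)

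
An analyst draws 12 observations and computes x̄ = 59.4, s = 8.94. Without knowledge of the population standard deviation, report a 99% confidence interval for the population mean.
(51.38, 67.42)

t-interval (σ unknown):
df = n - 1 = 11
t* = 3.106 for 99% confidence

Margin of error = t* · s/√n = 3.106 · 8.94/√12 = 8.02

CI: (51.38, 67.42)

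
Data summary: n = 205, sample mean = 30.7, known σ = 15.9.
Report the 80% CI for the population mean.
(29.28, 32.12)

z-interval (σ known):
z* = 1.282 for 80% confidence

Margin of error = z* · σ/√n = 1.282 · 15.9/√205 = 1.42

CI: (30.7 - 1.42, 30.7 + 1.42) = (29.28, 32.12)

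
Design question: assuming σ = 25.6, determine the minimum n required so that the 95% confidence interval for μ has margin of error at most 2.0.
n ≥ 630

For margin E ≤ 2.0:
n ≥ (z* · σ / E)²
n ≥ (1.960 · 25.6 / 2.0)²
n ≥ 629.41

Minimum n = 630 (rounding up)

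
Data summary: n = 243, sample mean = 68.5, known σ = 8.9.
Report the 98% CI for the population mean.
(67.17, 69.83)

z-interval (σ known):
z* = 2.326 for 98% confidence

Margin of error = z* · σ/√n = 2.326 · 8.9/√243 = 1.33

CI: (68.5 - 1.33, 68.5 + 1.33) = (67.17, 69.83)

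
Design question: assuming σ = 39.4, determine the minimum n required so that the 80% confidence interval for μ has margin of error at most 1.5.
n ≥ 1134

For margin E ≤ 1.5:
n ≥ (z* · σ / E)²
n ≥ (1.282 · 39.4 / 1.5)²
n ≥ 1133.93

Minimum n = 1134 (rounding up)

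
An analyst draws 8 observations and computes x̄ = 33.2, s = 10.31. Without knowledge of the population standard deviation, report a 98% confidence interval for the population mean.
(22.27, 44.13)

t-interval (σ unknown):
df = n - 1 = 7
t* = 2.998 for 98% confidence

Margin of error = t* · s/√n = 2.998 · 10.31/√8 = 10.93

CI: (22.27, 44.13)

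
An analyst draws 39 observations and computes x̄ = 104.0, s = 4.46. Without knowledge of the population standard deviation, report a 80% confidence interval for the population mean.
(103.07, 104.93)

t-interval (σ unknown):
df = n - 1 = 38
t* = 1.304 for 80% confidence

Margin of error = t* · s/√n = 1.304 · 4.46/√39 = 0.93

CI: (103.07, 104.93)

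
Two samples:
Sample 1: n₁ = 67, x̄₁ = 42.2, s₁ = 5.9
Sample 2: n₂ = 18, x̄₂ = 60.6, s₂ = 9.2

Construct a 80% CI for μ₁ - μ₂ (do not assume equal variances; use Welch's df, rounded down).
(-21.43, -15.37)

Difference: x̄₁ - x̄₂ = -18.40
SE = √(s₁²/n₁ + s₂²/n₂) = √(5.9²/67 + 9.2²/18) = 2.2851
df = 20.90 → 20 (Welch–Satterthwaite, rounded down)
t* = 1.325

CI: -18.40 ± 1.325 · 2.2851 = -18.40 ± 3.03 = (-21.43, -15.37)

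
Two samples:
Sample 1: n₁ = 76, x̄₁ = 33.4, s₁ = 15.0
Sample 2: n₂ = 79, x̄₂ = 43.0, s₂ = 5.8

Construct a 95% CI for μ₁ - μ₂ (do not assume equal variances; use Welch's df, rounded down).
(-13.25, -5.95)

Difference: x̄₁ - x̄₂ = -9.60
SE = √(s₁²/n₁ + s₂²/n₂) = √(15.0²/76 + 5.8²/79) = 1.8402
df = 96.21 → 96 (Welch–Satterthwaite, rounded down)
t* = 1.985

CI: -9.60 ± 1.985 · 1.8402 = -9.60 ± 3.65 = (-13.25, -5.95)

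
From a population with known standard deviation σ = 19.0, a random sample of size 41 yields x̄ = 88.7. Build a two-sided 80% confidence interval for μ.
(84.90, 92.50)

z-interval (σ known):
z* = 1.282 for 80% confidence

Margin of error = z* · σ/√n = 1.282 · 19.0/√41 = 3.80

CI: (88.7 - 3.80, 88.7 + 3.80) = (84.90, 92.50)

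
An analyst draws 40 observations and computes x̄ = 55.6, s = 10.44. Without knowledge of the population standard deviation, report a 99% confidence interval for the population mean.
(51.13, 60.07)

t-interval (σ unknown):
df = n - 1 = 39
t* = 2.708 for 99% confidence

Margin of error = t* · s/√n = 2.708 · 10.44/√40 = 4.47

CI: (51.13, 60.07)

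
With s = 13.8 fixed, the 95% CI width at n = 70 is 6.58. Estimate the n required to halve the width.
n ≈ 280

CI width ∝ 1/√n
To reduce width by factor 2, need √n to grow by 2 → need 2² = 4 times as many samples.

Current: n = 70, width = 6.58
New: n = 280, width ≈ 3.25

Width reduced by factor of 6.58/3.25 = 2.02.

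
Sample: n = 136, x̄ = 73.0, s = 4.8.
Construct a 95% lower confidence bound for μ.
μ ≥ 72.32

Lower bound (one-sided):
t* = 1.656 (one-sided for 95%)
Lower bound = x̄ - t* · s/√n = 73.0 - 1.656 · 4.8/√136 = 72.32

We are 95% confident that μ ≥ 72.32.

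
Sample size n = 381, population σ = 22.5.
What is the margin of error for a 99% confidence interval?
Margin of error = 2.97

Margin of error = z* · σ/√n
= 2.576 · 22.5/√381
= 2.576 · 22.5/19.5192
= 2.97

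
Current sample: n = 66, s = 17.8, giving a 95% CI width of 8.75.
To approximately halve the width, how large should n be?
n ≈ 264

CI width ∝ 1/√n
To reduce width by factor 2, need √n to grow by 2 → need 2² = 4 times as many samples.

Current: n = 66, width = 8.75
New: n = 264, width ≈ 4.31

Width reduced by factor of 8.75/4.31 = 2.03.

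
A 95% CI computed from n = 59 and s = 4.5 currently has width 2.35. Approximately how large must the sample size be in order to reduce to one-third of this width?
n ≈ 531

CI width ∝ 1/√n
To reduce width by factor 3, need √n to grow by 3 → need 3² = 9 times as many samples.

Current: n = 59, width = 2.35
New: n = 531, width ≈ 0.77

Width reduced by factor of 2.35/0.77 = 3.05.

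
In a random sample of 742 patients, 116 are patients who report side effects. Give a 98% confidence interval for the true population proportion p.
(0.125, 0.187)

Proportion CI:
p̂ = 116/742 = 0.15633
SE = √(p̂(1-p̂)/n) = √(0.15633 · 0.84367 / 742) = 0.01333

z* = 2.326
Margin = z* · SE = 2.326 · 0.01333 = 0.0310

CI: 0.15633 ± 0.0310 = (0.125, 0.187)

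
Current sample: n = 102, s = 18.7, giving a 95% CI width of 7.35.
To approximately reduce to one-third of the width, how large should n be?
n ≈ 918

CI width ∝ 1/√n
To reduce width by factor 3, need √n to grow by 3 → need 3² = 9 times as many samples.

Current: n = 102, width = 7.35
New: n = 918, width ≈ 2.42

Width reduced by factor of 7.35/2.42 = 3.04.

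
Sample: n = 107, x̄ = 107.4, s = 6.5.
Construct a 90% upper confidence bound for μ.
μ ≤ 108.21

Upper bound (one-sided):
t* = 1.290 (one-sided for 90%)
Upper bound = x̄ + t* · s/√n = 107.4 + 1.290 · 6.5/√107 = 108.21

We are 90% confident that μ ≤ 108.21.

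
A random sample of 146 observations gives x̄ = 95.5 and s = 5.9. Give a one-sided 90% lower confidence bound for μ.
μ ≥ 94.87

Lower bound (one-sided):
t* = 1.287 (one-sided for 90%)
Lower bound = x̄ - t* · s/√n = 95.5 - 1.287 · 5.9/√146 = 94.87

We are 90% confident that μ ≥ 94.87.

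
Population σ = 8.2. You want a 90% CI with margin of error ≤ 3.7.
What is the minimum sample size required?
n ≥ 14

For margin E ≤ 3.7:
n ≥ (z* · σ / E)²
n ≥ (1.645 · 8.2 / 3.7)²
n ≥ 13.29

Minimum n = 14 (rounding up)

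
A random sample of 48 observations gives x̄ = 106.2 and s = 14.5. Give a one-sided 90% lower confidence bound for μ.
μ ≥ 103.48

Lower bound (one-sided):
t* = 1.300 (one-sided for 90%)
Lower bound = x̄ - t* · s/√n = 106.2 - 1.300 · 14.5/√48 = 103.48

We are 90% confident that μ ≥ 103.48.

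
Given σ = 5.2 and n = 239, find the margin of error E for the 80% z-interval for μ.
Margin of error = 0.43

Margin of error = z* · σ/√n
= 1.282 · 5.2/√239
= 1.282 · 5.2/15.4596
= 0.43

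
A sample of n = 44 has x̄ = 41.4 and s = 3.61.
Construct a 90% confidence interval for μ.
(40.49, 42.31)

t-interval (σ unknown):
df = n - 1 = 43
t* = 1.681 for 90% confidence

Margin of error = t* · s/√n = 1.681 · 3.61/√44 = 0.91

CI: (40.49, 42.31)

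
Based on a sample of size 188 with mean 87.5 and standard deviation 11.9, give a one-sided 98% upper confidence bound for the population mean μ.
μ ≤ 89.29

Upper bound (one-sided):
t* = 2.068 (one-sided for 98%)
Upper bound = x̄ + t* · s/√n = 87.5 + 2.068 · 11.9/√188 = 89.29

We are 98% confident that μ ≤ 89.29.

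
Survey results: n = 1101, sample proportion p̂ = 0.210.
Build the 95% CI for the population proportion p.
(0.186, 0.234)

Proportion CI:
SE = √(p̂(1-p̂)/n) = √(0.210 · 0.790 / 1101) = 0.01228

z* = 1.960
Margin = z* · SE = 1.960 · 0.01228 = 0.0241

CI: 0.210 ± 0.0241 = (0.186, 0.234)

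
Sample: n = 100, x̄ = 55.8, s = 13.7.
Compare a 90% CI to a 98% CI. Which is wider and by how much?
98% CI is wider by 1.93

df = 99
90% CI: t* = 1.660, (53.53, 58.07), width = 2 · t* · s/√n = 4.55
98% CI: t* = 2.365, (52.56, 59.04), width = 2 · t* · s/√n = 6.48

The 98% CI is wider by 6.48 - 4.55 = 1.93.
Higher confidence requires a wider interval.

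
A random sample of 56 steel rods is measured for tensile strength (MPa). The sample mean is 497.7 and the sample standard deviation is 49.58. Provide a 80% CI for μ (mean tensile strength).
(489.11, 506.29)

t-interval (σ unknown):
df = n - 1 = 55
t* = 1.297 for 80% confidence

Margin of error = t* · s/√n = 1.297 · 49.58/√56 = 8.59

CI: (489.11, 506.29)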